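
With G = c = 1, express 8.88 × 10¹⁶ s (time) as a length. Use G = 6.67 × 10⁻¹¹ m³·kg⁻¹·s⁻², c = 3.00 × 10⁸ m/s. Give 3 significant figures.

Time → length via c.
8.88 × 10¹⁶ s × (c) = 2.66 × 10²⁵ m

2.66 × 10²⁵ m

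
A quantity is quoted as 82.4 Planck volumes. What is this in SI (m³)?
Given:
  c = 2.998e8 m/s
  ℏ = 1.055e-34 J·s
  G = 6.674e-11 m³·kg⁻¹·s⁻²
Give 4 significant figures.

3.481e-103 m³

One Planck volume: V_P = (ℏG/c³)^(3/2) = 4.224e-105 m³.
82.4 × 4.224e-105 m³ = 3.481e-103 m³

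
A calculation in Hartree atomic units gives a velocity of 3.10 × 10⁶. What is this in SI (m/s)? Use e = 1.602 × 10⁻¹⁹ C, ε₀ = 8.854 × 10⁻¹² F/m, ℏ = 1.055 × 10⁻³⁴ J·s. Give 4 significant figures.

One atomic unit of velocity: v_au = e²/(4πε₀ℏ) = 2.186 × 10⁶ m/s.
3.10 × 10⁶ × 2.186 × 10⁶ m/s = 6.778 × 10¹² m/s

6.778 × 10¹² m/s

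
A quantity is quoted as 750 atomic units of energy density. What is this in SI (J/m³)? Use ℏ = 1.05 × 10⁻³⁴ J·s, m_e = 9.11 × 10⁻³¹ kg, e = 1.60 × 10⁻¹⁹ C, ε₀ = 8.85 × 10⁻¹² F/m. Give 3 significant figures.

One atomic unit of energy density: u_au = E_h/a₀³ = m_e⁴e¹⁰/((4πε₀)⁵ℏ⁸) = 3.01 × 10¹³ J/m³.
750 × 3.01 × 10¹³ J/m³ = 2.26 × 10¹⁶ J/m³

2.26 × 10¹⁶ J/m³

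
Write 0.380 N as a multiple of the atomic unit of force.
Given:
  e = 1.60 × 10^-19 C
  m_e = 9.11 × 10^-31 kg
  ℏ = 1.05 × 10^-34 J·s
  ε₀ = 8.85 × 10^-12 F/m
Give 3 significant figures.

4.56 × 10^6

atomic unit of force: F_au = E_h/a₀ = m_e²e⁶/((4πε₀)³ℏ⁴) = 8.33 × 10^-8 N.
0.380 / 8.33 × 10^-8 = 4.56 × 10^6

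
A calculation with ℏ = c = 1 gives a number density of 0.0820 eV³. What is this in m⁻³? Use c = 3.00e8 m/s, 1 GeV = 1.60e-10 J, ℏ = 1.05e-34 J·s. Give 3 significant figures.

Number density is [L]⁻³ = [E]³/(ℏc)³.
1 GeV³ → 1/(ℏc)³ × (1 GeV in J)³ = 1.31e47 m⁻³.
Convert the energy scale: 0.0820 eV³ = 8.20e-29 GeV³.
Result: 8.20e-29 × 1.31e47 = 1.07e19 m⁻³.

1.07e19 m⁻³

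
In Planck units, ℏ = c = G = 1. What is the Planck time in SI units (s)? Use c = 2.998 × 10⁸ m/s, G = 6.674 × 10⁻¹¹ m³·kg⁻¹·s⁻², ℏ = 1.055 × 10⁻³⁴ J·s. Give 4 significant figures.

The unique combination of the constants set to 1 with dimensions of time is t_P = √(ℏG/c⁵).
  = √(2.907 × 10⁻⁸⁷)
  = 5.392 × 10⁻⁴⁴ s

5.392 × 10⁻⁴⁴ s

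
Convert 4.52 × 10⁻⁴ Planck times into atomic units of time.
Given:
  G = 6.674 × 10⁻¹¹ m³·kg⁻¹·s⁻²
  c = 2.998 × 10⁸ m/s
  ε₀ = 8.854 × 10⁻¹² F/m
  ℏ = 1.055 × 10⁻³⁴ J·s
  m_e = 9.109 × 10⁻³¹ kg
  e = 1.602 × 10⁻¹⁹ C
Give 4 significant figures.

1.006 × 10⁻³⁰

Planck time: t_P = √(ℏG/c⁵) = 5.392 × 10⁻⁴⁴ s
atomic unit of time: τ_au = (4πε₀)²ℏ³/(m_e e⁴) = 2.423 × 10⁻¹⁷ s
4.52 × 10⁻⁴ × 5.392 × 10⁻⁴⁴ / 2.423 × 10⁻¹⁷ = 1.006 × 10⁻³⁰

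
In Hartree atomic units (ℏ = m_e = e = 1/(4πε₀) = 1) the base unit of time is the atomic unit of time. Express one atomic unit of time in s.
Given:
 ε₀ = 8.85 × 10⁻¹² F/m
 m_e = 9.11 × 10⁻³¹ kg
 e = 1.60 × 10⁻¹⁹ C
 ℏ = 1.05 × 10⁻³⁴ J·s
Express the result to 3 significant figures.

τ_au = (4πε₀)²ℏ³/(m_e e⁴)
E_h = 4.38 × 10⁻¹⁸ J
ℏ/E_h = 2.40 × 10⁻¹⁷ s

2.40 × 10⁻¹⁷ s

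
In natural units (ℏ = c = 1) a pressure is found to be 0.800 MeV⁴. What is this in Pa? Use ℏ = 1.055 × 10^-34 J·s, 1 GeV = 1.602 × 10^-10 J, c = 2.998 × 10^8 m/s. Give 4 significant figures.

Pressure is [E]/[L]³ = [E]⁴/(ℏc)³.
1 GeV⁴ → 1/(ℏc)³ × (1 GeV in J)⁴ = 2.082 × 10^37 Pa.
Convert the energy scale: 0.800 MeV⁴ = 8.00 × 10^-13 GeV⁴.
Result: 8.00 × 10^-13 × 2.082 × 10^37 = 1.665 × 10^25 Pa.

1.665 × 10^25 Pa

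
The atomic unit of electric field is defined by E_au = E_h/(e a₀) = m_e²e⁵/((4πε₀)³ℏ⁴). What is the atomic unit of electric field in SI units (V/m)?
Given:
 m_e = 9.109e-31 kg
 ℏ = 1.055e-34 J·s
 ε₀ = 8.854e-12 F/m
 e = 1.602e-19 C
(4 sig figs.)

E_au = E_h/(e a₀) = m_e²e⁵/((4πε₀)³ℏ⁴)
E_h = 4.354e-18 J
a₀ = 5.297e-11 m
E_h/(e·a₀) = 5.131e11 V/m

5.131e11 V/m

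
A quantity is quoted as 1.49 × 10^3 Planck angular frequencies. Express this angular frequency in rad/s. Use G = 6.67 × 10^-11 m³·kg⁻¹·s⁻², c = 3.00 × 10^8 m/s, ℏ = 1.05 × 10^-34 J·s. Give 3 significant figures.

One Planck angular frequency: ω_P = √(c⁵/(ℏG)) = 1.86 × 10^43 rad/s.
1.49 × 10^3 × 1.86 × 10^43 rad/s = 2.78 × 10^46 rad/s

2.78 × 10^46 rad/s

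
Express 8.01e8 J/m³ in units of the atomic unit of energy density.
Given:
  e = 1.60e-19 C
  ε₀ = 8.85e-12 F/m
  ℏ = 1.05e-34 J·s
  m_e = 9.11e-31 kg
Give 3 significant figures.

2.66e-5

atomic unit of energy density: u_au = E_h/a₀³ = m_e⁴e¹⁰/((4πε₀)⁵ℏ⁸) = 3.01e13 J/m³.
8.01e8 / 3.01e13 = 2.66e-5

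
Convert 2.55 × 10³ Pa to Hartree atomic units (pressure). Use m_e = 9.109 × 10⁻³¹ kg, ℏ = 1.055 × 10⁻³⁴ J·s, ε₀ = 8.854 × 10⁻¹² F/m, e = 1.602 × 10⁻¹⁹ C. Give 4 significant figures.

8.706 × 10⁻¹¹

atomic unit of pressure: P_au = E_h/a₀³ = m_e⁴e¹⁰/((4πε₀)⁵ℏ⁸) = 2.929 × 10¹³ Pa.
2.55 × 10³ / 2.929 × 10¹³ = 8.706 × 10⁻¹¹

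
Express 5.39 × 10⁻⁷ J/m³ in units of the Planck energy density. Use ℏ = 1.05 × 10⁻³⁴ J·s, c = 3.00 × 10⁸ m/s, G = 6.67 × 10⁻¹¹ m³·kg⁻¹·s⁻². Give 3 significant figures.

1.15 × 10⁻¹²⁰

Planck energy density: u_P = c⁷/(ℏG²) = 4.68 × 10¹¹³ J/m³.
5.39 × 10⁻⁷ / 4.68 × 10¹¹³ = 1.15 × 10⁻¹²⁰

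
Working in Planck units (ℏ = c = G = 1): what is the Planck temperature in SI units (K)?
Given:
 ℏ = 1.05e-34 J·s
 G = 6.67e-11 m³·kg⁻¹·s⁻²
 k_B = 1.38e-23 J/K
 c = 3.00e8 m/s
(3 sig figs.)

Dimensional analysis gives T_P = √(ℏc⁵/G) / k_B.
  = √(3.83e18) × 7.25e22
  = 1.42e32 K

1.42e32 K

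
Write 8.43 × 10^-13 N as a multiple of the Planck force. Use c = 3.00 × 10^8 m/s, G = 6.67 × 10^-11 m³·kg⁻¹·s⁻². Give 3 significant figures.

6.94 × 10^-57

Planck force: F_P = c⁴/G = 1.21 × 10^44 N.
8.43 × 10^-13 / 1.21 × 10^44 = 6.94 × 10^-57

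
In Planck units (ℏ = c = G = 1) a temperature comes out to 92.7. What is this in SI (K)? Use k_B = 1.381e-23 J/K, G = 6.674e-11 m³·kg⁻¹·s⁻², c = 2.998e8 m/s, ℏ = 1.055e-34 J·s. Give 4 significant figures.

1.313e34 K

One Planck temperature: T_P = √(ℏc⁵/G) / k_B = 1.417e32 K.
92.7 × 1.417e32 K = 1.313e34 K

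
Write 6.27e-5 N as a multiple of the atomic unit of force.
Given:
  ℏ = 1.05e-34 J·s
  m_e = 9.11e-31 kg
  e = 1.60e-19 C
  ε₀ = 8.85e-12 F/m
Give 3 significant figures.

753

atomic unit of force: F_au = E_h/a₀ = m_e²e⁶/((4πε₀)³ℏ⁴) = 8.33e-8 N.
6.27e-5 / 8.33e-8 = 753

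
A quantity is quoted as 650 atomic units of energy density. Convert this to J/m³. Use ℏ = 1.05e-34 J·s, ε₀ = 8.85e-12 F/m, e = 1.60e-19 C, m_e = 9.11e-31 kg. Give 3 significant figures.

1.96e16 J/m³

One atomic unit of energy density: u_au = E_h/a₀³ = m_e⁴e¹⁰/((4πε₀)⁵ℏ⁸) = 3.01e13 J/m³.
650 × 3.01e13 J/m³ = 1.96e16 J/m³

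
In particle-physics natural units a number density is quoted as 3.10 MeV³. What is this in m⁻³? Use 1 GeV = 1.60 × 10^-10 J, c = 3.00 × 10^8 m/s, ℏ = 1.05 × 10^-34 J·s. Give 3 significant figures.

Number density is [L]⁻³ = [E]³/(ℏc)³.
1 GeV³ → 1/(ℏc)³ × (1 GeV in J)³ = 1.31 × 10^47 m⁻³.
Convert the energy scale: 3.10 MeV³ = 3.10 × 10^-9 GeV³.
Result: 3.10 × 10^-9 × 1.31 × 10^47 = 4.06 × 10^38 m⁻³.

4.06 × 10^38 m⁻³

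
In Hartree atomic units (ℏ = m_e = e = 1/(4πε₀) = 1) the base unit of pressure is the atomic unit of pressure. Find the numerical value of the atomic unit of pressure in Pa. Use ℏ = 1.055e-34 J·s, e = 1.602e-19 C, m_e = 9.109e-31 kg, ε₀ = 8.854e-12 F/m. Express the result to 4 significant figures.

P_au = E_h/a₀³ = m_e⁴e¹⁰/((4πε₀)⁵ℏ⁸)
E_h = 4.354e-18 J
a₀ = 5.297e-11 m
E_h/a₀³ = 2.929e13 Pa

2.929e13 Pa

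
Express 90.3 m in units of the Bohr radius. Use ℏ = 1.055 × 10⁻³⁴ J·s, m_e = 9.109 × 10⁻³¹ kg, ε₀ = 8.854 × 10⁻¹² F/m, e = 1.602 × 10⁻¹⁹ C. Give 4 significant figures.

1.705 × 10¹²

Bohr radius: a₀ = 4πε₀ℏ²/(m_e e²) = 5.297 × 10⁻¹¹ m.
90.3 / 5.297 × 10⁻¹¹ = 1.705 × 10¹²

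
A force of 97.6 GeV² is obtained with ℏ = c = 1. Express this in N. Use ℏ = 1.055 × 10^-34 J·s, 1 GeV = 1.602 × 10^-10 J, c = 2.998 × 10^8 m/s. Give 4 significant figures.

Force is [E]/[L] = [E]²/(ℏc); restore (ℏc)⁻¹.
1 GeV² → 1/(ℏc) × (1 GeV in J)² = 8.114 × 10^5 N.
Result: 97.6 × 8.114 × 10^5 = 7.919 × 10^7 N.

7.919 × 10^7 N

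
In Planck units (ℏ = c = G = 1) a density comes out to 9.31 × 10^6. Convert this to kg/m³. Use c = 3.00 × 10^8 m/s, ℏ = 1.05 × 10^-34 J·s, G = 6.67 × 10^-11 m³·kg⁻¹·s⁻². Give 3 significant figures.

One Planck density: ρ_P = c⁵/(ℏG²) = 5.20 × 10^96 kg/m³.
9.31 × 10^6 × 5.20 × 10^96 kg/m³ = 4.84 × 10^103 kg/m³

4.84 × 10^103 kg/m³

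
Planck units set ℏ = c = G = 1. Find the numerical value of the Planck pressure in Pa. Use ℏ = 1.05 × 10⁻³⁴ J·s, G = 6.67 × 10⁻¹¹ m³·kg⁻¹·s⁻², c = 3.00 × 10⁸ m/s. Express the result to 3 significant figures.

4.68 × 10¹¹³ Pa

From ℏ = c = G = 1 the pressure scale is p_P = c⁷/(ℏG²).
  = 2.19 × 10⁵⁹ / 4.67 × 10⁻⁵⁵
  = 4.68 × 10¹¹³ Pa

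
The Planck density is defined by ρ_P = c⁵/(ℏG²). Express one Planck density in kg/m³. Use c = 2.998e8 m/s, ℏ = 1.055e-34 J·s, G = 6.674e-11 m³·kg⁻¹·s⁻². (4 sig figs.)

5.154e96 kg/m³

ρ_P = c⁵/(ℏG²)
  = 2.422e42 / 4.699e-55
  = 5.154e96 kg/m³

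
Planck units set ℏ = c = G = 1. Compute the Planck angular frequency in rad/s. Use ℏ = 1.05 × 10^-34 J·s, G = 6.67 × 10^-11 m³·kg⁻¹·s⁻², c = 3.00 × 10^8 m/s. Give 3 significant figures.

The unique combination of the constants set to 1 with dimensions of angular frequency is ω_P = √(c⁵/(ℏG)).
  = √(3.47 × 10^86)
  = 1.86 × 10^43 rad/s

1.86 × 10^43 rad/s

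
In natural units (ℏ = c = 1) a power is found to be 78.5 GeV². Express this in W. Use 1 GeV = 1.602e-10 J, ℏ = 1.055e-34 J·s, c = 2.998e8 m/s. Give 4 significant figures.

1.910e16 W

Power is [E]/[T] = [E]²/ℏ.
1 GeV² → 1/ℏ × (1 GeV in J)² = 2.433e14 W.
Result: 78.5 × 2.433e14 = 1.910e16 W.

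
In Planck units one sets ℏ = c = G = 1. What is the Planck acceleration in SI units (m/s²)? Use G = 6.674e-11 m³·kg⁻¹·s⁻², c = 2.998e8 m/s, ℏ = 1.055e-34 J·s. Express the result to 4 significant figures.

a_P = √(c⁷/(ℏG))
  = √(3.092e103)
  = 5.560e51 m/s²

5.560e51 m/s²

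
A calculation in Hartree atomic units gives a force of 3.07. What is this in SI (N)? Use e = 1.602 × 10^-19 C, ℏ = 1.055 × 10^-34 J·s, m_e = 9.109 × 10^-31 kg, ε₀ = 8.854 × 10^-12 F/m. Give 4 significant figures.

One atomic unit of force: F_au = E_h/a₀ = m_e²e⁶/((4πε₀)³ℏ⁴) = 8.220 × 10^-8 N.
3.07 × 8.220 × 10^-8 N = 2.523 × 10^-7 N

2.523 × 10^-7 N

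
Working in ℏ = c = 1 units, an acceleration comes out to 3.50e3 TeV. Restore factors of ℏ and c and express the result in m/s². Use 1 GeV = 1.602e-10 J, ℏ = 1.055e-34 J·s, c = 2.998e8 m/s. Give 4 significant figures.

Acceleration is [L]/[T]² = c·[E]/ℏ.
1 GeV → c/ℏ × (1 GeV in J) = 4.552e32 m/s².
Convert the energy scale: 3.50e3 TeV = 3.50e6 GeV.
Result: 3.50e6 × 4.552e32 = 1.593e39 m/s².

1.593e39 m/s²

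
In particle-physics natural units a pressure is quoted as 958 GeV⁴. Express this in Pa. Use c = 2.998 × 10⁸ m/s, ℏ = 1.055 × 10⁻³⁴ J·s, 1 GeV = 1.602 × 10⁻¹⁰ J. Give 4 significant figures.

Pressure is [E]/[L]³ = [E]⁴/(ℏc)³.
1 GeV⁴ → 1/(ℏc)³ × (1 GeV in J)⁴ = 2.082 × 10³⁷ Pa.
Result: 958 × 2.082 × 10³⁷ = 1.994 × 10⁴⁰ Pa.

1.994 × 10⁴⁰ Pa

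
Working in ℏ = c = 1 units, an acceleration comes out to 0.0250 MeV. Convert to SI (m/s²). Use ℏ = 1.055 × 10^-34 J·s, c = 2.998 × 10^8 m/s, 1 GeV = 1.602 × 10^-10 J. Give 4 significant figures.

1.138 × 10^28 m/s²

Acceleration is [L]/[T]² = c·[E]/ℏ.
1 GeV → c/ℏ × (1 GeV in J) = 4.552 × 10^32 m/s².
Convert the energy scale: 0.0250 MeV = 2.50 × 10^-5 GeV.
Result: 2.50 × 10^-5 × 4.552 × 10^32 = 1.138 × 10^28 m/s².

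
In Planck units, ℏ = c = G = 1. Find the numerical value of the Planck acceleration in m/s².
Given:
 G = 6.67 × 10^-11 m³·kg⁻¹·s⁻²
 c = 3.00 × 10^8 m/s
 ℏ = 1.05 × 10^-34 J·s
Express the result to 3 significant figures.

Dimensional analysis gives a_P = √(c⁷/(ℏG)).
  = √(3.12 × 10^103)
  = 5.59 × 10^51 m/s²

5.59 × 10^51 m/s²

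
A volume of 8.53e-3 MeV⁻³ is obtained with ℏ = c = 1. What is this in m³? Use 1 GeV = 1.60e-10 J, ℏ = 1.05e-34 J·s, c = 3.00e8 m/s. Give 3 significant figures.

Volume is [L]³ = [E]⁻³·(ℏc)³.
1 GeV⁻³ → (ℏc)³ × (1 GeV in J)⁻³ = 7.63e-48 m³.
Convert the energy scale: 8.53e-3 MeV⁻³ = 8.53e6 GeV⁻³.
Result: 8.53e6 × 7.63e-48 = 6.51e-41 m³.

6.51e-41 m³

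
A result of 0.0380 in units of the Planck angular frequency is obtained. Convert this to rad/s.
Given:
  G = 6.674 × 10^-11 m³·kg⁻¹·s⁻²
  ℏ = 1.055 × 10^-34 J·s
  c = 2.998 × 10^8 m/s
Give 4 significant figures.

7.048 × 10^41 rad/s

One Planck angular frequency: ω_P = √(c⁵/(ℏG)) = 1.855 × 10^43 rad/s.
0.0380 × 1.855 × 10^43 rad/s = 7.048 × 10^41 rad/s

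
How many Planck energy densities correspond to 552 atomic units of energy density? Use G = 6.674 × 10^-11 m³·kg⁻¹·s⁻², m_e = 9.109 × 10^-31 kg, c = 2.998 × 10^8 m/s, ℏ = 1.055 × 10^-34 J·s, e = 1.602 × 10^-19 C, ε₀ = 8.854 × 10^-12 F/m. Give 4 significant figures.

3.490 × 10^-98

atomic unit of energy density: u_au = E_h/a₀³ = m_e⁴e¹⁰/((4πε₀)⁵ℏ⁸) = 2.929 × 10^13 J/m³
Planck energy density: u_P = c⁷/(ℏG²) = 4.632 × 10^113 J/m³
552 × 2.929 × 10^13 / 4.632 × 10^113 = 3.490 × 10^-98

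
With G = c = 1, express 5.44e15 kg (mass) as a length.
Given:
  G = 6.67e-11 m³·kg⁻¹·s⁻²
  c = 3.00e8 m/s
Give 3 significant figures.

4.03e-12 m

In G = c = 1 units mass has dimensions of length; the conversion factor is G/c².
5.44e15 kg × (G/c²) = 4.03e-12 m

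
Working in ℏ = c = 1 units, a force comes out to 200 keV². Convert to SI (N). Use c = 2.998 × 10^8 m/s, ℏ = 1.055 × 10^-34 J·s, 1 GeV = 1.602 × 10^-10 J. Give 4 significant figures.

Force is [E]/[L] = [E]²/(ℏc); restore (ℏc)⁻¹.
1 GeV² → 1/(ℏc) × (1 GeV in J)² = 8.114 × 10^5 N.
Convert the energy scale: 200 keV² = 2.00 × 10^-10 GeV².
Result: 2.00 × 10^-10 × 8.114 × 10^5 = 1.623 × 10^-4 N.

1.623 × 10^-4 N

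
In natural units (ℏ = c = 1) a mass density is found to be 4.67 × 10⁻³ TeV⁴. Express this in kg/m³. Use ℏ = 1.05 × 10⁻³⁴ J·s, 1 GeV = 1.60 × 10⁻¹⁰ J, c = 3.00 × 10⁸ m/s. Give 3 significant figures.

Mass density is [E]/(c²[L]³) = [E]⁴/(ℏ³c⁵).
1 GeV⁴ → 1/(ℏ³c⁵) × (1 GeV in J)⁴ = 2.33 × 10²⁰ kg/m³.
Convert the energy scale: 4.67 × 10⁻³ TeV⁴ = 4.67 × 10⁹ GeV⁴.
Result: 4.67 × 10⁹ × 2.33 × 10²⁰ = 1.09 × 10³⁰ kg/m³.

1.09 × 10³⁰ kg/m³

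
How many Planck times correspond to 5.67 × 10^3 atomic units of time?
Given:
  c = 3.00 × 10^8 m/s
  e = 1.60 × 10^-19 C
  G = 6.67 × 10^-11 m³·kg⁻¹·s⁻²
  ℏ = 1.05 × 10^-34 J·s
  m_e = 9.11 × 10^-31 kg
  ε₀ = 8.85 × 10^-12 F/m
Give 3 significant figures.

atomic unit of time: τ_au = (4πε₀)²ℏ³/(m_e e⁴) = 2.40 × 10^-17 s
Planck time: t_P = √(ℏG/c⁵) = 5.37 × 10^-44 s
5.67 × 10^3 × 2.40 × 10^-17 / 5.37 × 10^-44 = 2.53 × 10^30

2.53 × 10^30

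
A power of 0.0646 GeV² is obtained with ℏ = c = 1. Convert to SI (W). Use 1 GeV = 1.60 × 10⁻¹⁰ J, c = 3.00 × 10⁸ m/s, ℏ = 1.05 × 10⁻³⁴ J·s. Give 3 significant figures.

Power is [E]/[T] = [E]²/ℏ.
1 GeV² → 1/ℏ × (1 GeV in J)² = 2.44 × 10¹⁴ W.
Result: 0.0646 × 2.44 × 10¹⁴ = 1.58 × 10¹³ W.

1.58 × 10¹³ W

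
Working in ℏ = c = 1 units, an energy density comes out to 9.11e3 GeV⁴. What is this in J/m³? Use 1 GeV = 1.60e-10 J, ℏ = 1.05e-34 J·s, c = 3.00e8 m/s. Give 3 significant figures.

1.91e41 J/m³

[E]/[L]³ = [E]⁴/(ℏc)³; restore (ℏc)⁻³.
1 GeV⁴ → 1/(ℏc)³ × (1 GeV in J)⁴ = 2.10e37 J/m³.
Result: 9.11e3 × 2.10e37 = 1.91e41 J/m³.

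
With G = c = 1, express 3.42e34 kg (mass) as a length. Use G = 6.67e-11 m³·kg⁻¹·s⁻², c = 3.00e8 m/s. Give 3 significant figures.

In G = c = 1 units mass has dimensions of length; the conversion factor is G/c².
3.42e34 kg × (G/c²) = 2.53e7 m

2.53e7 m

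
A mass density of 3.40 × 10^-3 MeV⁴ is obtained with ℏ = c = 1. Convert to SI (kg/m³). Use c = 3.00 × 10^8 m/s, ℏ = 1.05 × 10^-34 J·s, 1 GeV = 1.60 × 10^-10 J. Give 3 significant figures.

Mass density is [E]/(c²[L]³) = [E]⁴/(ℏ³c⁵).
1 GeV⁴ → 1/(ℏ³c⁵) × (1 GeV in J)⁴ = 2.33 × 10^20 kg/m³.
Convert the energy scale: 3.40 × 10^-3 MeV⁴ = 3.40 × 10^-15 GeV⁴.
Result: 3.40 × 10^-15 × 2.33 × 10^20 = 7.92 × 10^5 kg/m³.

7.92 × 10^5 kg/m³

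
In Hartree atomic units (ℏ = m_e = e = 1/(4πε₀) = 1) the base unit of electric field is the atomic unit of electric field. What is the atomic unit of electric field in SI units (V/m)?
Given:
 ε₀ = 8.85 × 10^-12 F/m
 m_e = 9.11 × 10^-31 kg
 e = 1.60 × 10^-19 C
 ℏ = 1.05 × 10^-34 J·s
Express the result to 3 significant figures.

5.20 × 10^11 V/m

E_au = E_h/(e a₀) = m_e²e⁵/((4πε₀)³ℏ⁴)
E_h = 4.38 × 10^-18 J
a₀ = 5.26 × 10^-11 m
E_h/(e·a₀) = 5.20 × 10^11 V/m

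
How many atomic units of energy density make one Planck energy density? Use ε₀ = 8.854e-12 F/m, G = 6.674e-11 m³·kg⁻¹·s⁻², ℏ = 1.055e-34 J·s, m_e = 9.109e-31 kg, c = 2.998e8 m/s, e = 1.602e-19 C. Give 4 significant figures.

1.581e100

Planck energy density: u_P = c⁷/(ℏG²) = 4.632e113 J/m³
atomic unit of energy density: u_au = E_h/a₀³ = m_e⁴e¹⁰/((4πε₀)⁵ℏ⁸) = 2.929e13 J/m³
ratio = 4.632e113 / 2.929e13 = 1.581e100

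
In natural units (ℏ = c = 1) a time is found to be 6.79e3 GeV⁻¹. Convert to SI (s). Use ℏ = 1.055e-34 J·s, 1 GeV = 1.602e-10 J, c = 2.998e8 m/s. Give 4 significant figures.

A time is [E]⁻¹ in ℏ=c=1; restore one factor of ℏ.
1 GeV⁻¹ → ℏ × (1 GeV in J)⁻¹ = 6.586e-25 s.
Result: 6.79e3 × 6.586e-25 = 4.472e-21 s.

4.472e-21 s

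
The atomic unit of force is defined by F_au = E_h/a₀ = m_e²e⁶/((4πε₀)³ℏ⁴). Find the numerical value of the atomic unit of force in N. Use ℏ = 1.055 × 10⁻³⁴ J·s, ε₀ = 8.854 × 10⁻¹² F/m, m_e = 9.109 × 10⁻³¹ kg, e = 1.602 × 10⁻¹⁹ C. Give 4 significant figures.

8.220 × 10⁻⁸ N

F_au = E_h/a₀ = m_e²e⁶/((4πε₀)³ℏ⁴)
E_h = 4.354 × 10⁻¹⁸ J
a₀ = 5.297 × 10⁻¹¹ m
E_h/a₀ = 8.220 × 10⁻⁸ N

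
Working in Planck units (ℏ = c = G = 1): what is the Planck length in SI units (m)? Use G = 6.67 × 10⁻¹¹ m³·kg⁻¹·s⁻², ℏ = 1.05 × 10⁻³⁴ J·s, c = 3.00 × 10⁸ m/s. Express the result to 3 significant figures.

Dimensional analysis gives ℓ_P = √(ℏG/c³).
  = √(2.59 × 10⁻⁷⁰)
  = 1.61 × 10⁻³⁵ m

1.61 × 10⁻³⁵ m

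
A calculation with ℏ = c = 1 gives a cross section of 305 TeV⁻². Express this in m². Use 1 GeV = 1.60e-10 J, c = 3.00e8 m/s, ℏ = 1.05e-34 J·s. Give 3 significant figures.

Area is [L]² = [E]⁻²·(ℏc)²; restore (ℏc)².
1 GeV⁻² → (ℏc)² × (1 GeV in J)⁻² = 3.88e-32 m².
Convert the energy scale: 305 TeV⁻² = 3.05e-4 GeV⁻².
Result: 3.05e-4 × 3.88e-32 = 1.18e-35 m².

1.18e-35 m²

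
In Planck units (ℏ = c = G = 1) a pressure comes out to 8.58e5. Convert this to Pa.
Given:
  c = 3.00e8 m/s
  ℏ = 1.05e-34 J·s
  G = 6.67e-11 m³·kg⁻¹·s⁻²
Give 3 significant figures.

4.02e119 Pa

One Planck pressure: p_P = c⁷/(ℏG²) = 4.68e113 Pa.
8.58e5 × 4.68e113 Pa = 4.02e119 Pa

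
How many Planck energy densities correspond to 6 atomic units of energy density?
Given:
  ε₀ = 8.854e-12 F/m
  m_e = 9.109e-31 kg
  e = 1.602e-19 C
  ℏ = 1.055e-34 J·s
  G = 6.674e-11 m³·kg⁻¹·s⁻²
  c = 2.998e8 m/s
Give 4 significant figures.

atomic unit of energy density: u_au = E_h/a₀³ = m_e⁴e¹⁰/((4πε₀)⁵ℏ⁸) = 2.929e13 J/m³
Planck energy density: u_P = c⁷/(ℏG²) = 4.632e113 J/m³
6 × 2.929e13 / 4.632e113 = 3.794e-100

3.794e-100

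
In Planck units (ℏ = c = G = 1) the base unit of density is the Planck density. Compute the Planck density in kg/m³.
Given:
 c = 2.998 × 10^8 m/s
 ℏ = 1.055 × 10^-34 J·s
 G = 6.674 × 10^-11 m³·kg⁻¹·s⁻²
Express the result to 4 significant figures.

ρ_P = c⁵/(ℏG²)
  = 2.422 × 10^42 / 4.699 × 10^-55
  = 5.154 × 10^96 kg/m³

5.154 × 10^96 kg/m³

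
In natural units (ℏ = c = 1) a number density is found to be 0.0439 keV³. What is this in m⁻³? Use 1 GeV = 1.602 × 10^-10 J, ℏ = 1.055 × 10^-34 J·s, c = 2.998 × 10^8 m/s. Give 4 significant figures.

Number density is [L]⁻³ = [E]³/(ℏc)³.
1 GeV³ → 1/(ℏc)³ × (1 GeV in J)³ = 1.299 × 10^47 m⁻³.
Convert the energy scale: 0.0439 keV³ = 4.39 × 10^-20 GeV³.
Result: 4.39 × 10^-20 × 1.299 × 10^47 = 5.704 × 10^27 m⁻³.

5.704 × 10^27 m⁻³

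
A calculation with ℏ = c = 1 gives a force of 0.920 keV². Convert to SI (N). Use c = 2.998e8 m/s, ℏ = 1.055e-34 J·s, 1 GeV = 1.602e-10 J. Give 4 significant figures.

7.465e-7 N

Force is [E]/[L] = [E]²/(ℏc); restore (ℏc)⁻¹.
1 GeV² → 1/(ℏc) × (1 GeV in J)² = 8.114e5 N.
Convert the energy scale: 0.920 keV² = 9.20e-13 GeV².
Result: 9.20e-13 × 8.114e5 = 7.465e-7 N.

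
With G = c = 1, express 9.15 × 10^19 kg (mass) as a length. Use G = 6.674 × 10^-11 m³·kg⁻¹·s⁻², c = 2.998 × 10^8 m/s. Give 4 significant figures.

6.794 × 10^-8 m

In G = c = 1 units mass has dimensions of length; the conversion factor is G/c².
9.15 × 10^19 kg × (G/c²) = 6.794 × 10^-8 m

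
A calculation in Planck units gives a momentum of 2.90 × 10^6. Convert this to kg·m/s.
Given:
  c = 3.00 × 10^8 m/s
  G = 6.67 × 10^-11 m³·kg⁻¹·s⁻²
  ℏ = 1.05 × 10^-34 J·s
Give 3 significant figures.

One Planck momentum: p_P = √(ℏc³/G) = 6.52 kg·m/s.
2.90 × 10^6 × 6.52 kg·m/s = 1.89 × 10^7 kg·m/s

1.89 × 10^7 kg·m/s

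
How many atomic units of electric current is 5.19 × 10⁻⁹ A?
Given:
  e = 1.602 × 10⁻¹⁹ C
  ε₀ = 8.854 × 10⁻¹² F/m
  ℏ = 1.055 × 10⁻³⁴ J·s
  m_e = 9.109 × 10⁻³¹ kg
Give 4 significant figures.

atomic unit of electric current: I_au = e E_h/ℏ = m_e e⁵/((4πε₀)²ℏ³) = 6.612 × 10⁻³ A.
5.19 × 10⁻⁹ / 6.612 × 10⁻³ = 7.849 × 10⁻⁷

7.849 × 10⁻⁷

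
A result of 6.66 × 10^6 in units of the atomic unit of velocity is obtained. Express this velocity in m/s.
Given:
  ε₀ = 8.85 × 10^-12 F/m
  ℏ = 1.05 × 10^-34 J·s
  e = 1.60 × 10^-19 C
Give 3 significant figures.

1.46 × 10^13 m/s

One atomic unit of velocity: v_au = e²/(4πε₀ℏ) = 2.19 × 10^6 m/s.
6.66 × 10^6 × 2.19 × 10^6 m/s = 1.46 × 10^13 m/s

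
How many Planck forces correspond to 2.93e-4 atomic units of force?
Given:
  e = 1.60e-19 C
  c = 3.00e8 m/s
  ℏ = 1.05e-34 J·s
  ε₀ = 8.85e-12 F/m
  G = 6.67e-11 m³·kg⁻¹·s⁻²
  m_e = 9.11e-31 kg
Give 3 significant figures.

atomic unit of force: F_au = E_h/a₀ = m_e²e⁶/((4πε₀)³ℏ⁴) = 8.33e-8 N
Planck force: F_P = c⁴/G = 1.21e44 N
2.93e-4 × 8.33e-8 / 1.21e44 = 2.01e-55

2.01e-55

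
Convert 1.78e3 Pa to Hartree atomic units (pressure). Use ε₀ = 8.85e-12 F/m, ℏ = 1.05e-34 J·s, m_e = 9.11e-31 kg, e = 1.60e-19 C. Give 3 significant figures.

atomic unit of pressure: P_au = E_h/a₀³ = m_e⁴e¹⁰/((4πε₀)⁵ℏ⁸) = 3.01e13 Pa.
1.78e3 / 3.01e13 = 5.91e-11

5.91e-11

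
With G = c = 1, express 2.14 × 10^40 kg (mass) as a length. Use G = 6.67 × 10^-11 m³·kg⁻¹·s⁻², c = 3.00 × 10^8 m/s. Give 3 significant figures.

In G = c = 1 units mass has dimensions of length; the conversion factor is G/c².
2.14 × 10^40 kg × (G/c²) = 1.59 × 10^13 m

1.59 × 10^13 m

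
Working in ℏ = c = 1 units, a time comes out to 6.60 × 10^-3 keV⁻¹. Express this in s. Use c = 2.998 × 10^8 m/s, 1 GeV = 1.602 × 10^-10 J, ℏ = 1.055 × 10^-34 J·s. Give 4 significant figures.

4.346 × 10^-21 s

A time is [E]⁻¹ in ℏ=c=1; restore one factor of ℏ.
1 GeV⁻¹ → ℏ × (1 GeV in J)⁻¹ = 6.586 × 10^-25 s.
Convert the energy scale: 6.60 × 10^-3 keV⁻¹ = 6.60 × 10^3 GeV⁻¹.
Result: 6.60 × 10^3 × 6.586 × 10^-25 = 4.346 × 10^-21 s.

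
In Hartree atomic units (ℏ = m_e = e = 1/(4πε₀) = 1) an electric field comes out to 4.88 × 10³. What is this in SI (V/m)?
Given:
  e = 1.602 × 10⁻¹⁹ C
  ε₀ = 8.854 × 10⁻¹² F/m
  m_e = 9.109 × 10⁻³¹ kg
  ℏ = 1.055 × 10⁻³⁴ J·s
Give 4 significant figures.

One atomic unit of electric field: E_au = E_h/(e a₀) = m_e²e⁵/((4πε₀)³ℏ⁴) = 5.131 × 10¹¹ V/m.
4.88 × 10³ × 5.131 × 10¹¹ V/m = 2.504 × 10¹⁵ V/m

2.504 × 10¹⁵ V/m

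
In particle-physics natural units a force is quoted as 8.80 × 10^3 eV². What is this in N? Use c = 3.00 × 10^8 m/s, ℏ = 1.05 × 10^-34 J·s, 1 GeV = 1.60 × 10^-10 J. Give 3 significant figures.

Force is [E]/[L] = [E]²/(ℏc); restore (ℏc)⁻¹.
1 GeV² → 1/(ℏc) × (1 GeV in J)² = 8.13 × 10^5 N.
Convert the energy scale: 8.80 × 10^3 eV² = 8.80 × 10^-15 GeV².
Result: 8.80 × 10^-15 × 8.13 × 10^5 = 7.15 × 10^-9 N.

7.15 × 10^-9 N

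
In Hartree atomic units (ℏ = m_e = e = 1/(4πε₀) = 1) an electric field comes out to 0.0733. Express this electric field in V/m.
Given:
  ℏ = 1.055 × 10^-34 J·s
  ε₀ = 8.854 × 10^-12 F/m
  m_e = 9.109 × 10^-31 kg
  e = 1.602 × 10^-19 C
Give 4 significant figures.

One atomic unit of electric field: E_au = E_h/(e a₀) = m_e²e⁵/((4πε₀)³ℏ⁴) = 5.131 × 10^11 V/m.
0.0733 × 5.131 × 10^11 V/m = 3.761 × 10^10 V/m

3.761 × 10^10 V/m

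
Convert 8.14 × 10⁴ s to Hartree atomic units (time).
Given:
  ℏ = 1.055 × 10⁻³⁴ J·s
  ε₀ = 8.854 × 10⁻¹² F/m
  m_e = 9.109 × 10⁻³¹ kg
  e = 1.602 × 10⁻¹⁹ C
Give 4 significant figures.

3.360 × 10²¹

atomic unit of time: τ_au = (4πε₀)²ℏ³/(m_e e⁴) = 2.423 × 10⁻¹⁷ s.
8.14 × 10⁴ / 2.423 × 10⁻¹⁷ = 3.360 × 10²¹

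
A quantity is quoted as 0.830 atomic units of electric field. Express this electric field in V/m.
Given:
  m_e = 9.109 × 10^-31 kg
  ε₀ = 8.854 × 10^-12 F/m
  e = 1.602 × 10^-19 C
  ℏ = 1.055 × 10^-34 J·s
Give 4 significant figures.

4.259 × 10^11 V/m

One atomic unit of electric field: E_au = E_h/(e a₀) = m_e²e⁵/((4πε₀)³ℏ⁴) = 5.131 × 10^11 V/m.
0.830 × 5.131 × 10^11 V/m = 4.259 × 10^11 V/m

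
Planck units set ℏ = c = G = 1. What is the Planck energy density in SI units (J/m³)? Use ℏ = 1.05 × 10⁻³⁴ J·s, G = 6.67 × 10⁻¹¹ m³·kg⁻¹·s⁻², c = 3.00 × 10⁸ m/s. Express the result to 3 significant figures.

4.68 × 10¹¹³ J/m³

Dimensional analysis gives u_P = c⁷/(ℏG²).
  = 2.19 × 10⁵⁹ / 4.67 × 10⁻⁵⁵
  = 4.68 × 10¹¹³ J/m³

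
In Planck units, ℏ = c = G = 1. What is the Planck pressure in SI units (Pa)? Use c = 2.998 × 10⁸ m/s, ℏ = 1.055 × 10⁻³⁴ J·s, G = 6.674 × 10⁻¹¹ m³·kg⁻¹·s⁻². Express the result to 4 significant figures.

4.632 × 10¹¹³ Pa

The unique combination of the constants set to 1 with dimensions of pressure is p_P = c⁷/(ℏG²).
  = 2.177 × 10⁵⁹ / 4.699 × 10⁻⁵⁵
  = 4.632 × 10¹¹³ Pa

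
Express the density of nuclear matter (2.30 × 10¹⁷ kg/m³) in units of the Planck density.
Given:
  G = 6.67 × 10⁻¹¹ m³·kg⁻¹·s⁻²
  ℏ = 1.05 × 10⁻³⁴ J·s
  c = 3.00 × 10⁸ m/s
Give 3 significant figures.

Planck density: ρ_P = c⁵/(ℏG²) = 5.20 × 10⁹⁶ kg/m³.
2.30 × 10¹⁷ / 5.20 × 10⁹⁶ = 4.42 × 10⁻⁸⁰

4.42 × 10⁻⁸⁰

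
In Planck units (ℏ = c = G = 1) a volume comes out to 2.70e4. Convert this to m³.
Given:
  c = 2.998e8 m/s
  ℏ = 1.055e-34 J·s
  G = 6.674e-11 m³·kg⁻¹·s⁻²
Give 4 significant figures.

One Planck volume: V_P = (ℏG/c³)^(3/2) = 4.224e-105 m³.
2.70e4 × 4.224e-105 m³ = 1.140e-100 m³

1.140e-100 m³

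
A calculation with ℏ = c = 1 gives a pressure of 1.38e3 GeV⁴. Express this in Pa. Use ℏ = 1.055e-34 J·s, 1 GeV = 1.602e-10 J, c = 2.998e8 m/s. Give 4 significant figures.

Pressure is [E]/[L]³ = [E]⁴/(ℏc)³.
1 GeV⁴ → 1/(ℏc)³ × (1 GeV in J)⁴ = 2.082e37 Pa.
Result: 1.38e3 × 2.082e37 = 2.873e40 Pa.

2.873e40 Pa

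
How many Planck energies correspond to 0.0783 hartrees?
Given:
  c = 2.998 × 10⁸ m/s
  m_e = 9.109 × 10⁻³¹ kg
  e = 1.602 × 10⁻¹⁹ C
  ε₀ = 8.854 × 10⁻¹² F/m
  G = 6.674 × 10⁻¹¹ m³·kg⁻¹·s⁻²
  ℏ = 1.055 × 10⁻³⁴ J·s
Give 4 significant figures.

1.742 × 10⁻²⁸

hartree: E_h = m_e e⁴/(4πε₀ℏ)² = 4.354 × 10⁻¹⁸ J
Planck energy: E_P = √(ℏc⁵/G) = 1.957 × 10⁹ J
0.0783 × 4.354 × 10⁻¹⁸ / 1.957 × 10⁹ = 1.742 × 10⁻²⁸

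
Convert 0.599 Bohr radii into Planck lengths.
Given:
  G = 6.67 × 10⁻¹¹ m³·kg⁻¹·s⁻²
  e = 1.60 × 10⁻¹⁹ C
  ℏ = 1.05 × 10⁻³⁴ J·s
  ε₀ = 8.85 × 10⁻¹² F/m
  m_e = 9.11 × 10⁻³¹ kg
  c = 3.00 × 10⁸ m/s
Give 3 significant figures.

1.96 × 10²⁴

Bohr radius: a₀ = 4πε₀ℏ²/(m_e e²) = 5.26 × 10⁻¹¹ m
Planck length: ℓ_P = √(ℏG/c³) = 1.61 × 10⁻³⁵ m
0.599 × 5.26 × 10⁻¹¹ / 1.61 × 10⁻³⁵ = 1.96 × 10²⁴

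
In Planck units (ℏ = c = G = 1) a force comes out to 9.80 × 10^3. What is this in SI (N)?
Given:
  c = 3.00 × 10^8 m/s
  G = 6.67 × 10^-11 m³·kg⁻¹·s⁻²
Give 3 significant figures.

One Planck force: F_P = c⁴/G = 1.21 × 10^44 N.
9.80 × 10^3 × 1.21 × 10^44 N = 1.19 × 10^48 N

1.19 × 10^48 N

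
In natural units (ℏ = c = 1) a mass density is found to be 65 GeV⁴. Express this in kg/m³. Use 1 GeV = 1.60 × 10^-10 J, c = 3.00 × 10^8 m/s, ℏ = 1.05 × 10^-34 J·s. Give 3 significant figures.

Mass density is [E]/(c²[L]³) = [E]⁴/(ℏ³c⁵).
1 GeV⁴ → 1/(ℏ³c⁵) × (1 GeV in J)⁴ = 2.33 × 10^20 kg/m³.
Result: 65 × 2.33 × 10^20 = 1.51 × 10^22 kg/m³.

1.51 × 10^22 kg/m³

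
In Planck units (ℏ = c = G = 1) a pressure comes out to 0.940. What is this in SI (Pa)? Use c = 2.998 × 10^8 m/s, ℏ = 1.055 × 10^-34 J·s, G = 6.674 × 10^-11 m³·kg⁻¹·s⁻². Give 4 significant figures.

One Planck pressure: p_P = c⁷/(ℏG²) = 4.632 × 10^113 Pa.
0.940 × 4.632 × 10^113 Pa = 4.354 × 10^113 Pa

4.354 × 10^113 Pa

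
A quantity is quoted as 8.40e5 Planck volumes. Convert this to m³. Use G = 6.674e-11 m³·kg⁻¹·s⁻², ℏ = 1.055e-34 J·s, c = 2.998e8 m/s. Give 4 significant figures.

One Planck volume: V_P = (ℏG/c³)^(3/2) = 4.224e-105 m³.
8.40e5 × 4.224e-105 m³ = 3.548e-99 m³

3.548e-99 m³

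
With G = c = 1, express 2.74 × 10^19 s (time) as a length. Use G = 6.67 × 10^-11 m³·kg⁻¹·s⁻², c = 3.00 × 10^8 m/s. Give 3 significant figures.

Time → length via c.
2.74 × 10^19 s × (c) = 8.22 × 10^27 m

8.22 × 10^27 m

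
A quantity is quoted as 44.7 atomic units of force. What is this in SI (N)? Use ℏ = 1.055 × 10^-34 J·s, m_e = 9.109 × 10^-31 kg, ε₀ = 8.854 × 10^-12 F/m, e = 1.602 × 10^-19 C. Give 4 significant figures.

One atomic unit of force: F_au = E_h/a₀ = m_e²e⁶/((4πε₀)³ℏ⁴) = 8.220 × 10^-8 N.
44.7 × 8.220 × 10^-8 N = 3.674 × 10^-6 N

3.674 × 10^-6 N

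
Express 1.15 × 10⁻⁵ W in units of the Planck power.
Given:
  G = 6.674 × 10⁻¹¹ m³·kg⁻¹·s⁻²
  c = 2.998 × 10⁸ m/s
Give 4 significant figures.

Planck power: P_P = c⁵/G = 3.629 × 10⁵² W.
1.15 × 10⁻⁵ / 3.629 × 10⁵² = 3.169 × 10⁻⁵⁸

3.169 × 10⁻⁵⁸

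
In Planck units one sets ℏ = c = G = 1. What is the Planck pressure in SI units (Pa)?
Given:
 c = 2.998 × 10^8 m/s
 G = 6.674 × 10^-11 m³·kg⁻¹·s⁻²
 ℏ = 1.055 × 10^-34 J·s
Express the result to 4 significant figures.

p_P = c⁷/(ℏG²)
  = 2.177 × 10^59 / 4.699 × 10^-55
  = 4.632 × 10^113 Pa

4.632 × 10^113 Pa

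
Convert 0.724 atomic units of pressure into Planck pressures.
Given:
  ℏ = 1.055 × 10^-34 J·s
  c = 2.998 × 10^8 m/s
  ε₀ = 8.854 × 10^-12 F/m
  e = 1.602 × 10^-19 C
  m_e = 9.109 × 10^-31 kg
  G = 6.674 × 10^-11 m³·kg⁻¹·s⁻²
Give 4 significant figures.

4.578 × 10^-101

atomic unit of pressure: P_au = E_h/a₀³ = m_e⁴e¹⁰/((4πε₀)⁵ℏ⁸) = 2.929 × 10^13 Pa
Planck pressure: p_P = c⁷/(ℏG²) = 4.632 × 10^113 Pa
0.724 × 2.929 × 10^13 / 4.632 × 10^113 = 4.578 × 10^-101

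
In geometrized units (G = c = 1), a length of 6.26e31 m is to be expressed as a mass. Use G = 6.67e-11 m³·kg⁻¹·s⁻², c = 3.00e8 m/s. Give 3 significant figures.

Length → mass via c²/G.
6.26e31 m × (c²/G) = 8.45e58 kg

8.45e58 kg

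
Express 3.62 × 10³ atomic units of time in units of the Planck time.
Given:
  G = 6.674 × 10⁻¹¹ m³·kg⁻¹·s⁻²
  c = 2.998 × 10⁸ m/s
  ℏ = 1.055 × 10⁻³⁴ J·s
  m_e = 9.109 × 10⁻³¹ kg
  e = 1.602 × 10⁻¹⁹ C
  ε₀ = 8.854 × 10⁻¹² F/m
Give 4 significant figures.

1.627 × 10³⁰

atomic unit of time: τ_au = (4πε₀)²ℏ³/(m_e e⁴) = 2.423 × 10⁻¹⁷ s
Planck time: t_P = √(ℏG/c⁵) = 5.392 × 10⁻⁴⁴ s
3.62 × 10³ × 2.423 × 10⁻¹⁷ / 5.392 × 10⁻⁴⁴ = 1.627 × 10³⁰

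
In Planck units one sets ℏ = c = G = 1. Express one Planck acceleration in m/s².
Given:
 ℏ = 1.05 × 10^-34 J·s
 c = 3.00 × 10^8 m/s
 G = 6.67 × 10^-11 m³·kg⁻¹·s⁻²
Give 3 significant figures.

5.59 × 10^51 m/s²

a_P = √(c⁷/(ℏG))
  = √(3.12 × 10^103)
  = 5.59 × 10^51 m/s²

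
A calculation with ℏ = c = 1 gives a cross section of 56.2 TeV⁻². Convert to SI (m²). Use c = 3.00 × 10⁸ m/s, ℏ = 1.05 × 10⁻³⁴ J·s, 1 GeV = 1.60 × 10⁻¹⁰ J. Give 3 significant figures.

Area is [L]² = [E]⁻²·(ℏc)²; restore (ℏc)².
1 GeV⁻² → (ℏc)² × (1 GeV in J)⁻² = 3.88 × 10⁻³² m².
Convert the energy scale: 56.2 TeV⁻² = 5.62 × 10⁻⁵ GeV⁻².
Result: 5.62 × 10⁻⁵ × 3.88 × 10⁻³² = 2.18 × 10⁻³⁶ m².

2.18 × 10⁻³⁶ m²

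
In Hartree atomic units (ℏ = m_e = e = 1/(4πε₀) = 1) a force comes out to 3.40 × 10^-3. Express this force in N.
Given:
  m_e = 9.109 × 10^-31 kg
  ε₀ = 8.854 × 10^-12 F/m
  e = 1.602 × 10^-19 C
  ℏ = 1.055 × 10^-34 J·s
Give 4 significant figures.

One atomic unit of force: F_au = E_h/a₀ = m_e²e⁶/((4πε₀)³ℏ⁴) = 8.220 × 10^-8 N.
3.40 × 10^-3 × 8.220 × 10^-8 N = 2.795 × 10^-10 N

2.795 × 10^-10 N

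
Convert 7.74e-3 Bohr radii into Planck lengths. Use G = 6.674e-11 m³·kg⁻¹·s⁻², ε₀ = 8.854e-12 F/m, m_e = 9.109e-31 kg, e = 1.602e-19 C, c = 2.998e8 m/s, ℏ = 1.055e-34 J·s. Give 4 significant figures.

Bohr radius: a₀ = 4πε₀ℏ²/(m_e e²) = 5.297e-11 m
Planck length: ℓ_P = √(ℏG/c³) = 1.616e-35 m
7.74e-3 × 5.297e-11 / 1.616e-35 = 2.536e22

2.536e22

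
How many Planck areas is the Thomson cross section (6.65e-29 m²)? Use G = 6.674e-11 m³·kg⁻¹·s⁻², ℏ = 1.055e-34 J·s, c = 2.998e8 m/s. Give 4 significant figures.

Planck area: A_P = ℏG/c³ = 2.613e-70 m².
6.65e-29 / 2.613e-70 = 2.545e41

2.545e41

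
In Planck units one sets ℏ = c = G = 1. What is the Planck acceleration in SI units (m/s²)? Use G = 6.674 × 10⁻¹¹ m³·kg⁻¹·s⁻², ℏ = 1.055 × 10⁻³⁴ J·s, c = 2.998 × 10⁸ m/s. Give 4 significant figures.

5.560 × 10⁵¹ m/s²

a_P = √(c⁷/(ℏG))
  = √(3.092 × 10¹⁰³)
  = 5.560 × 10⁵¹ m/s²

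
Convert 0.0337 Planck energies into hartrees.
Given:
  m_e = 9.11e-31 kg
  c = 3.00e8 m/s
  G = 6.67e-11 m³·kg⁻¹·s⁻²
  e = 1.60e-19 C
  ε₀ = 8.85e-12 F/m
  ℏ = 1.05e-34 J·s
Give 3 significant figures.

Planck energy: E_P = √(ℏc⁵/G) = 1.96e9 J
hartree: E_h = m_e e⁴/(4πε₀ℏ)² = 4.38e-18 J
0.0337 × 1.96e9 / 4.38e-18 = 1.51e25

1.51e25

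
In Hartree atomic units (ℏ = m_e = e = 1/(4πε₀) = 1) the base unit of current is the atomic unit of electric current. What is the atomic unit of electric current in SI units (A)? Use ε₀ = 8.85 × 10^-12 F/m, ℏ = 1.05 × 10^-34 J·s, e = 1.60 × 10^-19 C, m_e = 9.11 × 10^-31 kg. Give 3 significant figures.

6.67 × 10^-3 A

I_au = e E_h/ℏ = m_e e⁵/((4πε₀)²ℏ³)
E_h = 4.38 × 10^-18 J
e·E_h/ℏ = 6.67 × 10^-3 A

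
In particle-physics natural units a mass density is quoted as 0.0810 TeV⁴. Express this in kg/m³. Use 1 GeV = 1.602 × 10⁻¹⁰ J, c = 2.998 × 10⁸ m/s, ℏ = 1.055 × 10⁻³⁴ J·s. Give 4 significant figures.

1.876 × 10³¹ kg/m³

Mass density is [E]/(c²[L]³) = [E]⁴/(ℏ³c⁵).
1 GeV⁴ → 1/(ℏ³c⁵) × (1 GeV in J)⁴ = 2.316 × 10²⁰ kg/m³.
Convert the energy scale: 0.0810 TeV⁴ = 8.10 × 10¹⁰ GeV⁴.
Result: 8.10 × 10¹⁰ × 2.316 × 10²⁰ = 1.876 × 10³¹ kg/m³.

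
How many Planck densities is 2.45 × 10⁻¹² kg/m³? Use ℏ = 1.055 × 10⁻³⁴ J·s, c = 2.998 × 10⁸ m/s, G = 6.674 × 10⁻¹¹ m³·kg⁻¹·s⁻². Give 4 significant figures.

Planck density: ρ_P = c⁵/(ℏG²) = 5.154 × 10⁹⁶ kg/m³.
2.45 × 10⁻¹² / 5.154 × 10⁹⁶ = 4.754 × 10⁻¹⁰⁹

4.754 × 10⁻¹⁰⁹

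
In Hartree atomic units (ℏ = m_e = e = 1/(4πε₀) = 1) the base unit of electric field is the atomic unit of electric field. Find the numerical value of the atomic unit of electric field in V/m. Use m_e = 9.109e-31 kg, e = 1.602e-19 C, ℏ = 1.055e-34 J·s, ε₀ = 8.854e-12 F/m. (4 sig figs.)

E_au = E_h/(e a₀) = m_e²e⁵/((4πε₀)³ℏ⁴)
E_h = 4.354e-18 J
a₀ = 5.297e-11 m
E_h/(e·a₀) = 5.131e11 V/m

5.131e11 V/m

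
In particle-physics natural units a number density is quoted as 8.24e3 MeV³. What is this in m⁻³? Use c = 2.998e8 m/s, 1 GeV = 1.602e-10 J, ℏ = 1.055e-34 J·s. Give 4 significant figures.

Number density is [L]⁻³ = [E]³/(ℏc)³.
1 GeV³ → 1/(ℏc)³ × (1 GeV in J)³ = 1.299e47 m⁻³.
Convert the energy scale: 8.24e3 MeV³ = 8.24e-6 GeV³.
Result: 8.24e-6 × 1.299e47 = 1.071e42 m⁻³.

1.071e42 m⁻³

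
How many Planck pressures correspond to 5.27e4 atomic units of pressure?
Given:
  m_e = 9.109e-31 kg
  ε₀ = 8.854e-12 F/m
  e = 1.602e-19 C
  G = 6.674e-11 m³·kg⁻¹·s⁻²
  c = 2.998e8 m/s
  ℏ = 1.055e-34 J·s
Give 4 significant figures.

3.332e-96

atomic unit of pressure: P_au = E_h/a₀³ = m_e⁴e¹⁰/((4πε₀)⁵ℏ⁸) = 2.929e13 Pa
Planck pressure: p_P = c⁷/(ℏG²) = 4.632e113 Pa
5.27e4 × 2.929e13 / 4.632e113 = 3.332e-96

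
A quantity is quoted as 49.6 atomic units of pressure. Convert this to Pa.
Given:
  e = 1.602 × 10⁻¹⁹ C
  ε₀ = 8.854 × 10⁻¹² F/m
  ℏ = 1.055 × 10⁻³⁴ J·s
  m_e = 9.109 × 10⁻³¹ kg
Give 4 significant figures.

1.453 × 10¹⁵ Pa

One atomic unit of pressure: P_au = E_h/a₀³ = m_e⁴e¹⁰/((4πε₀)⁵ℏ⁸) = 2.929 × 10¹³ Pa.
49.6 × 2.929 × 10¹³ Pa = 1.453 × 10¹⁵ Pa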